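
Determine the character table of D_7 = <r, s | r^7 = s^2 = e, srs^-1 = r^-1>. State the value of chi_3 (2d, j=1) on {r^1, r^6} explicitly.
Conjugacy classes: {e} of size 1, {r^1, r^6} of size 2, {r^2, r^5} of size 2, {r^3, r^4} of size 2, {s, sr, ..., sr^6} of size 7.
Character table:
  irrep \ class              {e} (size 1)  {r^1, r^6} (size 2)  {r^2, r^5} (size 2)  {r^3, r^4} (size 2)  {s, sr, ..., sr^6} (size 7)
  chi_1 (triv)               1             1                    1                    1                    1                          
  chi_2 (sign: r->1, s->-1)  1             1                    1                    1                    -1                         
  chi_3 (2d, j=1)            2             2*cos(2*pi/7)        -2*cos(3*pi/7)       -2*cos(pi/7)         0                          
  chi_4 (2d, j=2)            2             -2*cos(3*pi/7)       -2*cos(pi/7)         2*cos(2*pi/7)        0                          
  chi_5 (2d, j=3)            2             -2*cos(pi/7)         2*cos(2*pi/7)        -2*cos(3*pi/7)       0                          

Spot check: chi_3 (2d, j=1) on {r^1, r^6} = 2*cos(2*pi/7).

Justification: D_7 has order 2*7 = 14 with 5 conjugacy classes, hence 5 irreducibles. Sum of squared dims 1 + 1 + 4 + 4 + 4 = 14 = |G|. Linear characters come from the abelianisation; the 2-dimensional irreps have character r^k -> 2*cos(2*pi*j*k/7), reflections -> 0.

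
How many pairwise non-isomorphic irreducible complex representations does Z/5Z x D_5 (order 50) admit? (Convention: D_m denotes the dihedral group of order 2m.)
20

Working: The number of irreducible complex representations of a finite group equals its number of conjugacy classes. For a direct product, #classes(G x H) = #classes(G) * #classes(H). Z/5Z has 5 classes (abelian), D_5 has 4 classes, so 5 * 4 = 20, so Z/5Z x D_5 (order 50) has exactly 20 irreducible complex representations.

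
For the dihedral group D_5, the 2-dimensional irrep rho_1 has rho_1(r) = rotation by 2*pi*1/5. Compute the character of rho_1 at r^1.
chi_{rho_1}(r^1) = 2*cos(2*pi*1*1/5) = -1/2 + sqrt(5)/2

Derivation: rho_1(r^1) is rotation by angle 2*pi*1*1/5, whose trace is 2*cos(2*pi*1*1/5) = -1/2 + sqrt(5)/2.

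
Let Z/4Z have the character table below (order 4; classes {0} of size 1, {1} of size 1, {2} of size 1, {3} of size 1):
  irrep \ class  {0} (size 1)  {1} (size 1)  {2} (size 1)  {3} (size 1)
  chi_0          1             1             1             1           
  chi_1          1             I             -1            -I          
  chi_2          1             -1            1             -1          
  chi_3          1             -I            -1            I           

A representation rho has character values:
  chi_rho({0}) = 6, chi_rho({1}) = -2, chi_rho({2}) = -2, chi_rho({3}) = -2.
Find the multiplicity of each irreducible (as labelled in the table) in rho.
Multiplicities: chi_0: 0, chi_1: 2, chi_2: 2, chi_3: 2.

Why: Use <chi_rho, chi> = (1/|G|) sum_C |C| * chi_rho(C) * conj(chi(C)) with |G| = 4 for each irreducible chi in the table:
  <chi_rho, chi_0> = (1/4)[1*(6)*conj(1) + 1*(-2)*conj(1) + 1*(-2)*conj(1) + 1*(-2)*conj(1)]
      = (1/4)[(6) + (-2) + (-2) + (-2)] = 0/4 = 0
  <chi_rho, chi_1> = (1/4)[1*(6)*conj(1) + 1*(-2)*conj(I) + 1*(-2)*conj(-1) + 1*(-2)*conj(-I)]
      = (1/4)[(6) + (2*I) + (2) + (-2*I)] = 8/4 = 2
  <chi_rho, chi_2> = (1/4)[1*(6)*conj(1) + 1*(-2)*conj(-1) + 1*(-2)*conj(1) + 1*(-2)*conj(-1)]
      = (1/4)[(6) + (2) + (-2) + (2)] = 8/4 = 2
  <chi_rho, chi_3> = (1/4)[1*(6)*conj(1) + 1*(-2)*conj(-I) + 1*(-2)*conj(-1) + 1*(-2)*conj(I)]
      = (1/4)[(6) + (-2*I) + (2) + (2*I)] = 8/4 = 2
(Exp terms are combined using exp(i*s)*conj(exp(i*t)) = exp(i*(s-t)), and sums of them are collapsed using the identity that for every m > 1 the m distinct m-th roots of unity sum to 0, e.g. 1 + exp(2*I*pi/3) + exp(-2*I*pi/3) = 0.)
Dimension check: dim(rho) = sum (mult * dim) = 0*1 + 2*1 + 2*1 + 2*1 = 6 = chi_rho(e) = 6.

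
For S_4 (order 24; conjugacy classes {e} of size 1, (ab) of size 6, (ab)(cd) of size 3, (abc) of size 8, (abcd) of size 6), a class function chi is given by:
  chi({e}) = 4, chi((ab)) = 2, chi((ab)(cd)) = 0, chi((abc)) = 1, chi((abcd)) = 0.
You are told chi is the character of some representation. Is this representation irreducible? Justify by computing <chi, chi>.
Not irreducible (reducible): <chi, chi> = 2 > 1.

Explanation: <chi, chi> = (1/|G|) sum_C |C| * |chi(C)|^2 = (1/24)[1*|4|^2 + 6*|2|^2 + 3*|0|^2 + 8*|1|^2 + 6*|0|^2]
  = (1/24)[(16) + (24) + (0) + (8) + (0)] = 48/24 = 2.
A character is irreducible iff <chi, chi> = 1, so this representation is reducible.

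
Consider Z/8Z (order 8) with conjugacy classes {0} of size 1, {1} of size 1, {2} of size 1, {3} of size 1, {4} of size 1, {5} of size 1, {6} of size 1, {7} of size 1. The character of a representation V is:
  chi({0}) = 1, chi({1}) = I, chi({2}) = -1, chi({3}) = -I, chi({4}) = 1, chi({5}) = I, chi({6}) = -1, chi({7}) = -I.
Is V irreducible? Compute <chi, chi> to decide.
Irreducible: <chi, chi> = 1.

Reasoning: <chi, chi> = (1/|G|) sum_C |C| * |chi(C)|^2 = (1/8)[1*|1|^2 + 1*|I|^2 + 1*|-1|^2 + 1*|-I|^2 + 1*|1|^2 + 1*|I|^2 + 1*|-1|^2 + 1*|-I|^2]
  = (1/8)[(1) + (1) + (1) + (1) + (1) + (1) + (1) + (1)] = 8/8 = 1.
(Exp terms are combined using exp(i*s)*conj(exp(i*t)) = exp(i*(s-t)), and sums of them are collapsed using the identity that for every m > 1 the m distinct m-th roots of unity sum to 0, e.g. 1 + exp(2*I*pi/3) + exp(-2*I*pi/3) = 0.)
A character is irreducible iff <chi, chi> = 1, so this representation is irreducible.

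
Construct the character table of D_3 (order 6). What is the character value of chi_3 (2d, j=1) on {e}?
Conjugacy classes: {e} of size 1, {r^1, r^2} of size 2, {s, sr, ..., sr^2} of size 3.
Character table:
  irrep \ class              {e} (size 1)  {r^1, r^2} (size 2)  {s, sr, ..., sr^2} (size 3)
  chi_1 (triv)               1             1                    1                          
  chi_2 (sign: r->1, s->-1)  1             1                    -1                         
  chi_3 (2d, j=1)            2             -1                   0                          

Spot check: chi_3 (2d, j=1) on {e} = 2.

Explanation: D_3 has order 2*3 = 6 with 3 conjugacy classes, hence 3 irreducibles. Sum of squared dims 1 + 1 + 4 = 6 = |G|. Linear characters come from the abelianisation; the 2-dimensional irreps have character r^k -> 2*cos(2*pi*j*k/3), reflections -> 0.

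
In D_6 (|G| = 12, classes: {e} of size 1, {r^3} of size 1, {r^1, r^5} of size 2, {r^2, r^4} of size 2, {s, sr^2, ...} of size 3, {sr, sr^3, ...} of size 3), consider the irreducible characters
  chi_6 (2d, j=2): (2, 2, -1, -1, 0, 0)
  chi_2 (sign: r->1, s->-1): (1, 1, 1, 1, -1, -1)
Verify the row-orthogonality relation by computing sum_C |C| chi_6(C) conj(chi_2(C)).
Sum = 0; so <chi_6, chi_2> = 0 (distinct irreducibles are orthogonal).

Compute term by term over conjugacy classes (|C| * chi_6(C) * conj(chi_2(C))):
  1*(2)*conj(1) + 1*(2)*conj(1) + 2*(-1)*conj(1) + 2*(-1)*conj(1) + 3*(0)*conj(-1) + 3*(0)*conj(-1)
  = (2) + (2) + (-2) + (-2) + (0) + (0)
  = 0.
Dividing by |G| = 12 gives 0/12 = 0, matching the row-orthogonality relation <chi_6, chi_2> = [chi_6 = chi_2].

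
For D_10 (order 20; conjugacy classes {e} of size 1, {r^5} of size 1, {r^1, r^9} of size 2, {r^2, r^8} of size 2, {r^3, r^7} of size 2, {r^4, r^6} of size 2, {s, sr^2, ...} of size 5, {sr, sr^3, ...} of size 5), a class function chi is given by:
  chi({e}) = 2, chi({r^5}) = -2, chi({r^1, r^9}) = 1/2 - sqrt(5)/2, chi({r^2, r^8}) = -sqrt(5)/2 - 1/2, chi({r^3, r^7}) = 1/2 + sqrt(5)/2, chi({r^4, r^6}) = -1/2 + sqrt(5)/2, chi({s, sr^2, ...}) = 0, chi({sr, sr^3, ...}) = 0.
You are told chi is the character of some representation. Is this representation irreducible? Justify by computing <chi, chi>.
Irreducible: <chi, chi> = 1.

Derivation: <chi, chi> = (1/|G|) sum_C |C| * |chi(C)|^2 = (1/20)[1*|2|^2 + 1*|-2|^2 + 2*|1/2 - sqrt(5)/2|^2 + 2*|-sqrt(5)/2 - 1/2|^2 + 2*|1/2 + sqrt(5)/2|^2 + 2*|-1/2 + sqrt(5)/2|^2 + 5*|0|^2 + 5*|0|^2]
  = (1/20)[(4) + (4) + (3 - sqrt(5)) + (sqrt(5) + 3) + (sqrt(5) + 3) + (3 - sqrt(5)) + (0) + (0)] = 20/20 = 1.
A character is irreducible iff <chi, chi> = 1, so this representation is irreducible.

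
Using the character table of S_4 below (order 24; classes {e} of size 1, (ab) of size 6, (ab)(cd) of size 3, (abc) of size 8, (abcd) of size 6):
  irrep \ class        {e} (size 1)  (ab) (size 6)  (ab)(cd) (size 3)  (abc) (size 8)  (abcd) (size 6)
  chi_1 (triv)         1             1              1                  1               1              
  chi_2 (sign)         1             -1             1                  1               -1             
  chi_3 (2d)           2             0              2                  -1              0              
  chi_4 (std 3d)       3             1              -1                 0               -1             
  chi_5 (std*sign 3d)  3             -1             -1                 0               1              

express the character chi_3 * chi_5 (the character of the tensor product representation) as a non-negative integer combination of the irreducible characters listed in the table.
chi_3 tensor chi_5 = chi_4 + chi_5 (all other irreducibles have multiplicity 0).

Details: The character of a tensor product is the pointwise product (chi_3 * chi_5)(C) = chi_3(C) * chi_5(C):
  {e}: (2)*(3), (ab): (0)*(-1), (ab)(cd): (2)*(-1), (abc): (-1)*(0), (abcd): (0)*(1)
so (chi_3 * chi_5) takes values
  {e} -> 6, (ab) -> 0, (ab)(cd) -> -2, (abc) -> 0, (abcd) -> 0.
Now take the inner product of this character with each irreducible chi from the table, <chi_3*chi_5, chi> = (1/24) sum_C |C| (chi_3*chi_5)(C) conj(chi(C)):
  <chi_3*chi_5, chi_1> = (1/24)[1*(6)*conj(1) + 6*(0)*conj(1) + 3*(-2)*conj(1) + 8*(0)*conj(1) + 6*(0)*conj(1)]
      = (1/24)[(6) + (0) + (-6) + (0) + (0)] = 0/24 = 0
  <chi_3*chi_5, chi_2> = (1/24)[1*(6)*conj(1) + 6*(0)*conj(-1) + 3*(-2)*conj(1) + 8*(0)*conj(1) + 6*(0)*conj(-1)]
      = (1/24)[(6) + (0) + (-6) + (0) + (0)] = 0/24 = 0
  <chi_3*chi_5, chi_3> = (1/24)[1*(6)*conj(2) + 6*(0)*conj(0) + 3*(-2)*conj(2) + 8*(0)*conj(-1) + 6*(0)*conj(0)]
      = (1/24)[(12) + (0) + (-12) + (0) + (0)] = 0/24 = 0
  <chi_3*chi_5, chi_4> = (1/24)[1*(6)*conj(3) + 6*(0)*conj(1) + 3*(-2)*conj(-1) + 8*(0)*conj(0) + 6*(0)*conj(-1)]
      = (1/24)[(18) + (0) + (6) + (0) + (0)] = 24/24 = 1
  <chi_3*chi_5, chi_5> = (1/24)[1*(6)*conj(3) + 6*(0)*conj(-1) + 3*(-2)*conj(-1) + 8*(0)*conj(0) + 6*(0)*conj(1)]
      = (1/24)[(18) + (0) + (6) + (0) + (0)] = 24/24 = 1
Hence the multiplicities are chi_4: 1, chi_5: 1. Dimension check: dim(chi_3)*dim(chi_5) = 2*3 = 6 and sum (mult * dim) = 1*3 + 1*3 = 6.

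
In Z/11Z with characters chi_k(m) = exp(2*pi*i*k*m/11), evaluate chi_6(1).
chi_6(1) = zeta_11^6 = exp(-10*I*pi/11)

Why: chi_6(1) = zeta_11^(6*1) = zeta_11^6. Since zeta_11^11 = 1, this equals zeta_11^6 = exp(2*pi*i*6/11) = exp(-10*I*pi/11).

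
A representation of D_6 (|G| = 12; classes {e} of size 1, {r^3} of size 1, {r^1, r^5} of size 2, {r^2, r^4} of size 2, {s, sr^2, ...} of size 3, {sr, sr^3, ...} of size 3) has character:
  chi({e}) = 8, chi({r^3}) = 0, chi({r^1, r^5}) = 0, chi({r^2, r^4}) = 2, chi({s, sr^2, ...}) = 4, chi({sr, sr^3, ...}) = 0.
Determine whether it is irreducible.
Not irreducible (reducible): <chi, chi> = 10 > 1.

Explanation: <chi, chi> = (1/|G|) sum_C |C| * |chi(C)|^2 = (1/12)[1*|8|^2 + 1*|0|^2 + 2*|0|^2 + 2*|2|^2 + 3*|4|^2 + 3*|0|^2]
  = (1/12)[(64) + (0) + (0) + (8) + (48) + (0)] = 120/12 = 10.
A character is irreducible iff <chi, chi> = 1, so this representation is reducible.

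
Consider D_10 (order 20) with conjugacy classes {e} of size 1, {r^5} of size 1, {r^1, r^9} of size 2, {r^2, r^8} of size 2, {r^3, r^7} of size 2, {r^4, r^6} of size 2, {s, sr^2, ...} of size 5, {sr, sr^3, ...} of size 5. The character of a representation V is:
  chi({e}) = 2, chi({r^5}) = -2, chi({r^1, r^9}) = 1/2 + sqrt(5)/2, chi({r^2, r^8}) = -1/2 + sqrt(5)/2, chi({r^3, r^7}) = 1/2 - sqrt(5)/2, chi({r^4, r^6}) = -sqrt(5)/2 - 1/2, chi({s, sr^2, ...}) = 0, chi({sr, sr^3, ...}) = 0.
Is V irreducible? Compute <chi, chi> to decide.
Irreducible: <chi, chi> = 1.

Working: <chi, chi> = (1/|G|) sum_C |C| * |chi(C)|^2 = (1/20)[1*|2|^2 + 1*|-2|^2 + 2*|1/2 + sqrt(5)/2|^2 + 2*|-1/2 + sqrt(5)/2|^2 + 2*|1/2 - sqrt(5)/2|^2 + 2*|-sqrt(5)/2 - 1/2|^2 + 5*|0|^2 + 5*|0|^2]
  = (1/20)[(4) + (4) + (sqrt(5) + 3) + (3 - sqrt(5)) + (3 - sqrt(5)) + (sqrt(5) + 3) + (0) + (0)] = 20/20 = 1.
A character is irreducible iff <chi, chi> = 1, so this representation is irreducible.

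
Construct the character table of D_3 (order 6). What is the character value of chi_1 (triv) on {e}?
Conjugacy classes: {e} of size 1, {r^1, r^2} of size 2, {s, sr, ..., sr^2} of size 3.
Character table:
  irrep \ class              {e} (size 1)  {r^1, r^2} (size 2)  {s, sr, ..., sr^2} (size 3)
  chi_1 (triv)               1             1                    1                          
  chi_2 (sign: r->1, s->-1)  1             1                    -1                         
  chi_3 (2d, j=1)            2             -1                   0                          

Spot check: chi_1 (triv) on {e} = 1.

Details: D_3 has order 2*3 = 6 with 3 conjugacy classes, hence 3 irreducibles. Sum of squared dims 1 + 1 + 4 = 6 = |G|. Linear characters come from the abelianisation; the 2-dimensional irreps have character r^k -> 2*cos(2*pi*j*k/3), reflections -> 0.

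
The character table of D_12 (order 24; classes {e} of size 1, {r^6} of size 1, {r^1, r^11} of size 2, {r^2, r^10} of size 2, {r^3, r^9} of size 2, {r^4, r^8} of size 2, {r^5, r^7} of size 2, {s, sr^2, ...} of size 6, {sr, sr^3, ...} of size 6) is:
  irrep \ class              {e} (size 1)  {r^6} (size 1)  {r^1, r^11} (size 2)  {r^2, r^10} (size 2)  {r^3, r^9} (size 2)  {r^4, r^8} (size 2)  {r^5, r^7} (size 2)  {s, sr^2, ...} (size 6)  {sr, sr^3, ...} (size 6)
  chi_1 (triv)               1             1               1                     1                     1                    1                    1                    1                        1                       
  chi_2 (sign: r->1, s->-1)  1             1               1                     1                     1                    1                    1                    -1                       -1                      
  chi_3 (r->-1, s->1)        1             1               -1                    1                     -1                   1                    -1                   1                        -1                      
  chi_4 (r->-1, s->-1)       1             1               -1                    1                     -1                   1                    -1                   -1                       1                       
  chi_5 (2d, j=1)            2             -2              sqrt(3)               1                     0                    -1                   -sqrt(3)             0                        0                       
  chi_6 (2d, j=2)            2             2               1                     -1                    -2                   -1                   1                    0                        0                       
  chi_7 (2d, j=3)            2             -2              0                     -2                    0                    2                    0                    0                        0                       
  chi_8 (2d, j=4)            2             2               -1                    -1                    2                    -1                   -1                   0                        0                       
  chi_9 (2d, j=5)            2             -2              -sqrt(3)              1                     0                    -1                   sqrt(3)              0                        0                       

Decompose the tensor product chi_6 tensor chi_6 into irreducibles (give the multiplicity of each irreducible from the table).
chi_6 tensor chi_6 = chi_1 + chi_2 + chi_8 (all other irreducibles have multiplicity 0).

Why: The character of a tensor product is the pointwise product (chi_6 * chi_6)(C) = chi_6(C) * chi_6(C):
  {e}: (2)*(2), {r^6}: (2)*(2), {r^1, r^11}: (1)*(1), {r^2, r^10}: (-1)*(-1), {r^3, r^9}: (-2)*(-2), {r^4, r^8}: (-1)*(-1), {r^5, r^7}: (1)*(1), {s, sr^2, ...}: (0)*(0), {sr, sr^3, ...}: (0)*(0)
so (chi_6 * chi_6) takes values
  {e} -> 4, {r^6} -> 4, {r^1, r^11} -> 1, {r^2, r^10} -> 1, {r^3, r^9} -> 4, {r^4, r^8} -> 1, {r^5, r^7} -> 1, {s, sr^2, ...} -> 0, {sr, sr^3, ...} -> 0.
Now take the inner product of this character with each irreducible chi from the table, <chi_6*chi_6, chi> = (1/24) sum_C |C| (chi_6*chi_6)(C) conj(chi(C)):
  <chi_6*chi_6, chi_1> = (1/24)[1*(4)*conj(1) + 1*(4)*conj(1) + 2*(1)*conj(1) + 2*(1)*conj(1) + 2*(4)*conj(1) + 2*(1)*conj(1) + 2*(1)*conj(1) + 6*(0)*conj(1) + 6*(0)*conj(1)]
      = (1/24)[(4) + (4) + (2) + (2) + (8) + (2) + (2) + (0) + (0)] = 24/24 = 1
  <chi_6*chi_6, chi_2> = (1/24)[1*(4)*conj(1) + 1*(4)*conj(1) + 2*(1)*conj(1) + 2*(1)*conj(1) + 2*(4)*conj(1) + 2*(1)*conj(1) + 2*(1)*conj(1) + 6*(0)*conj(-1) + 6*(0)*conj(-1)]
      = (1/24)[(4) + (4) + (2) + (2) + (8) + (2) + (2) + (0) + (0)] = 24/24 = 1
  <chi_6*chi_6, chi_3> = (1/24)[1*(4)*conj(1) + 1*(4)*conj(1) + 2*(1)*conj(-1) + 2*(1)*conj(1) + 2*(4)*conj(-1) + 2*(1)*conj(1) + 2*(1)*conj(-1) + 6*(0)*conj(1) + 6*(0)*conj(-1)]
      = (1/24)[(4) + (4) + (-2) + (2) + (-8) + (2) + (-2) + (0) + (0)] = 0/24 = 0
  <chi_6*chi_6, chi_4> = (1/24)[1*(4)*conj(1) + 1*(4)*conj(1) + 2*(1)*conj(-1) + 2*(1)*conj(1) + 2*(4)*conj(-1) + 2*(1)*conj(1) + 2*(1)*conj(-1) + 6*(0)*conj(-1) + 6*(0)*conj(1)]
      = (1/24)[(4) + (4) + (-2) + (2) + (-8) + (2) + (-2) + (0) + (0)] = 0/24 = 0
  <chi_6*chi_6, chi_5> = (1/24)[1*(4)*conj(2) + 1*(4)*conj(-2) + 2*(1)*conj(sqrt(3)) + 2*(1)*conj(1) + 2*(4)*conj(0) + 2*(1)*conj(-1) + 2*(1)*conj(-sqrt(3)) + 6*(0)*conj(0) + 6*(0)*conj(0)]
      = (1/24)[(8) + (-8) + (2*sqrt(3)) + (2) + (0) + (-2) + (-2*sqrt(3)) + (0) + (0)] = 0/24 = 0
  <chi_6*chi_6, chi_6> = (1/24)[1*(4)*conj(2) + 1*(4)*conj(2) + 2*(1)*conj(1) + 2*(1)*conj(-1) + 2*(4)*conj(-2) + 2*(1)*conj(-1) + 2*(1)*conj(1) + 6*(0)*conj(0) + 6*(0)*conj(0)]
      = (1/24)[(8) + (8) + (2) + (-2) + (-16) + (-2) + (2) + (0) + (0)] = 0/24 = 0
  <chi_6*chi_6, chi_7> = (1/24)[1*(4)*conj(2) + 1*(4)*conj(-2) + 2*(1)*conj(0) + 2*(1)*conj(-2) + 2*(4)*conj(0) + 2*(1)*conj(2) + 2*(1)*conj(0) + 6*(0)*conj(0) + 6*(0)*conj(0)]
      = (1/24)[(8) + (-8) + (0) + (-4) + (0) + (4) + (0) + (0) + (0)] = 0/24 = 0
  <chi_6*chi_6, chi_8> = (1/24)[1*(4)*conj(2) + 1*(4)*conj(2) + 2*(1)*conj(-1) + 2*(1)*conj(-1) + 2*(4)*conj(2) + 2*(1)*conj(-1) + 2*(1)*conj(-1) + 6*(0)*conj(0) + 6*(0)*conj(0)]
      = (1/24)[(8) + (8) + (-2) + (-2) + (16) + (-2) + (-2) + (0) + (0)] = 24/24 = 1
  <chi_6*chi_6, chi_9> = (1/24)[1*(4)*conj(2) + 1*(4)*conj(-2) + 2*(1)*conj(-sqrt(3)) + 2*(1)*conj(1) + 2*(4)*conj(0) + 2*(1)*conj(-1) + 2*(1)*conj(sqrt(3)) + 6*(0)*conj(0) + 6*(0)*conj(0)]
      = (1/24)[(8) + (-8) + (-2*sqrt(3)) + (2) + (0) + (-2) + (2*sqrt(3)) + (0) + (0)] = 0/24 = 0
Hence the multiplicities are chi_1: 1, chi_2: 1, chi_8: 1. Dimension check: dim(chi_6)*dim(chi_6) = 2*2 = 4 and sum (mult * dim) = 1*1 + 1*1 + 1*2 = 4.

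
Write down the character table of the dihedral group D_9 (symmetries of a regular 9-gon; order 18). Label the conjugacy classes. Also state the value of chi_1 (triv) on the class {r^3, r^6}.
Conjugacy classes: {e} of size 1, {r^1, r^8} of size 2, {r^2, r^7} of size 2, {r^3, r^6} of size 2, {r^4, r^5} of size 2, {s, sr, ..., sr^8} of size 9.
Character table:
  irrep \ class              {e} (size 1)  {r^1, r^8} (size 2)  {r^2, r^7} (size 2)  {r^3, r^6} (size 2)  {r^4, r^5} (size 2)  {s, sr, ..., sr^8} (size 9)
  chi_1 (triv)               1             1                    1                    1                    1                    1                          
  chi_2 (sign: r->1, s->-1)  1             1                    1                    1                    1                    -1                         
  chi_3 (2d, j=1)            2             2*cos(2*pi/9)        2*cos(4*pi/9)        -1                   -2*cos(pi/9)         0                          
  chi_4 (2d, j=2)            2             2*cos(4*pi/9)        -2*cos(pi/9)         -1                   2*cos(2*pi/9)        0                          
  chi_5 (2d, j=3)            2             -1                   -1                   2                    -1                   0                          
  chi_6 (2d, j=4)            2             -2*cos(pi/9)         2*cos(2*pi/9)        -1                   2*cos(4*pi/9)        0                          

Spot check: chi_1 (triv) on {r^3, r^6} = 1.

Derivation: D_9 has order 2*9 = 18 with 6 conjugacy classes, hence 6 irreducibles. Sum of squared dims 1 + 1 + 4 + 4 + 4 + 4 = 18 = |G|. Linear characters come from the abelianisation; the 2-dimensional irreps have character r^k -> 2*cos(2*pi*j*k/9), reflections -> 0.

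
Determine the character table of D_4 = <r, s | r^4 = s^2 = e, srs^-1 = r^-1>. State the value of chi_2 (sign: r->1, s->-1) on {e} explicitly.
Conjugacy classes: {e} of size 1, {r^2} of size 1, {r^1, r^3} of size 2, {s, sr^2, ...} of size 2, {sr, sr^3, ...} of size 2.
Character table:
  irrep \ class              {e} (size 1)  {r^2} (size 1)  {r^1, r^3} (size 2)  {s, sr^2, ...} (size 2)  {sr, sr^3, ...} (size 2)
  chi_1 (triv)               1             1               1                    1                        1                       
  chi_2 (sign: r->1, s->-1)  1             1               1                    -1                       -1                      
  chi_3 (r->-1, s->1)        1             1               -1                   1                        -1                      
  chi_4 (r->-1, s->-1)       1             1               -1                   -1                       1                       
  chi_5 (2d, j=1)            2             -2              0                    0                        0                       

Spot check: chi_2 (sign: r->1, s->-1) on {e} = 1.

Proof sketch: D_4 has order 2*4 = 8 with 5 conjugacy classes, hence 5 irreducibles. Sum of squared dims 1 + 1 + 1 + 1 + 4 = 8 = |G|. Linear characters come from the abelianisation; the 2-dimensional irreps have character r^k -> 2*cos(2*pi*j*k/4), reflections -> 0.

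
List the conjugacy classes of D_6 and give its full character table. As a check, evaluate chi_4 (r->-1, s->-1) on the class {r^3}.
Conjugacy classes: {e} of size 1, {r^3} of size 1, {r^1, r^5} of size 2, {r^2, r^4} of size 2, {s, sr^2, ...} of size 3, {sr, sr^3, ...} of size 3.
Character table:
  irrep \ class              {e} (size 1)  {r^3} (size 1)  {r^1, r^5} (size 2)  {r^2, r^4} (size 2)  {s, sr^2, ...} (size 3)  {sr, sr^3, ...} (size 3)
  chi_1 (triv)               1             1               1                    1                    1                        1                       
  chi_2 (sign: r->1, s->-1)  1             1               1                    1                    -1                       -1                      
  chi_3 (r->-1, s->1)        1             -1              -1                   1                    1                        -1                      
  chi_4 (r->-1, s->-1)       1             -1              -1                   1                    -1                       1                       
  chi_5 (2d, j=1)            2             -2              1                    -1                   0                        0                       
  chi_6 (2d, j=2)            2             2               -1                   -1                   0                        0                       

Spot check: chi_4 (r->-1, s->-1) on {r^3} = -1.

Reasoning: D_6 has order 2*6 = 12 with 6 conjugacy classes, hence 6 irreducibles. Sum of squared dims 1 + 1 + 1 + 1 + 4 + 4 = 12 = |G|. Linear characters come from the abelianisation; the 2-dimensional irreps have character r^k -> 2*cos(2*pi*j*k/6), reflections -> 0.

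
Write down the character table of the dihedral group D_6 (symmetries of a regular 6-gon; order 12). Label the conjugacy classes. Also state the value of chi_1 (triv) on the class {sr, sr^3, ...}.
Conjugacy classes: {e} of size 1, {r^3} of size 1, {r^1, r^5} of size 2, {r^2, r^4} of size 2, {s, sr^2, ...} of size 3, {sr, sr^3, ...} of size 3.
Character table:
  irrep \ class              {e} (size 1)  {r^3} (size 1)  {r^1, r^5} (size 2)  {r^2, r^4} (size 2)  {s, sr^2, ...} (size 3)  {sr, sr^3, ...} (size 3)
  chi_1 (triv)               1             1               1                    1                    1                        1                       
  chi_2 (sign: r->1, s->-1)  1             1               1                    1                    -1                       -1                      
  chi_3 (r->-1, s->1)        1             -1              -1                   1                    1                        -1                      
  chi_4 (r->-1, s->-1)       1             -1              -1                   1                    -1                       1                       
  chi_5 (2d, j=1)            2             -2              1                    -1                   0                        0                       
  chi_6 (2d, j=2)            2             2               -1                   -1                   0                        0                       

Spot check: chi_1 (triv) on {sr, sr^3, ...} = 1.

Reasoning: D_6 has order 2*6 = 12 with 6 conjugacy classes, hence 6 irreducibles. Sum of squared dims 1 + 1 + 1 + 1 + 4 + 4 = 12 = |G|. Linear characters come from the abelianisation; the 2-dimensional irreps have character r^k -> 2*cos(2*pi*j*k/6), reflections -> 0.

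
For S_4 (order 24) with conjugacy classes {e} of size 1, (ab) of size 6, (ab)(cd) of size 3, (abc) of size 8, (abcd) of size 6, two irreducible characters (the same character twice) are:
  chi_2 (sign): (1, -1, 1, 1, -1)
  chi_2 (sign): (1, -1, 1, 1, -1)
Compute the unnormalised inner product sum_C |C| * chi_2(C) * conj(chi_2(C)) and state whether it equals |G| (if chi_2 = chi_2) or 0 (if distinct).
Sum = 24 = |G| = 24; so <chi_2, chi_2> = 1 (norm-1 confirms irreducibility).

Compute term by term over conjugacy classes (|C| * chi_2(C) * conj(chi_2(C))):
  1*(1)*conj(1) + 6*(-1)*conj(-1) + 3*(1)*conj(1) + 8*(1)*conj(1) + 6*(-1)*conj(-1)
  = (1) + (6) + (3) + (8) + (6)
  = 24.
Dividing by |G| = 24 gives 24/24 = 1, matching the row-orthogonality relation <chi_2, chi_2> = [chi_2 = chi_2].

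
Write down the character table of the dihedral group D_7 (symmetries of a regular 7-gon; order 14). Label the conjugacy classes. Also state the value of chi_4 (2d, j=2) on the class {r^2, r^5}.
Conjugacy classes: {e} of size 1, {r^1, r^6} of size 2, {r^2, r^5} of size 2, {r^3, r^4} of size 2, {s, sr, ..., sr^6} of size 7.
Character table:
  irrep \ class              {e} (size 1)  {r^1, r^6} (size 2)  {r^2, r^5} (size 2)  {r^3, r^4} (size 2)  {s, sr, ..., sr^6} (size 7)
  chi_1 (triv)               1             1                    1                    1                    1                          
  chi_2 (sign: r->1, s->-1)  1             1                    1                    1                    -1                         
  chi_3 (2d, j=1)            2             2*cos(2*pi/7)        -2*cos(3*pi/7)       -2*cos(pi/7)         0                          
  chi_4 (2d, j=2)            2             -2*cos(3*pi/7)       -2*cos(pi/7)         2*cos(2*pi/7)        0                          
  chi_5 (2d, j=3)            2             -2*cos(pi/7)         2*cos(2*pi/7)        -2*cos(3*pi/7)       0                          

Spot check: chi_4 (2d, j=2) on {r^2, r^5} = -2*cos(pi/7).

Reasoning: D_7 has order 2*7 = 14 with 5 conjugacy classes, hence 5 irreducibles. Sum of squared dims 1 + 1 + 4 + 4 + 4 = 14 = |G|. Linear characters come from the abelianisation; the 2-dimensional irreps have character r^k -> 2*cos(2*pi*j*k/7), reflections -> 0.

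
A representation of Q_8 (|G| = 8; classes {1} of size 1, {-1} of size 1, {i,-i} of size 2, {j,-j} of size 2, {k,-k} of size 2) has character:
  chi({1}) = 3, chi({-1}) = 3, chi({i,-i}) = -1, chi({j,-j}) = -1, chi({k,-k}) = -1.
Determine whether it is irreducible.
Not irreducible (reducible): <chi, chi> = 3 > 1.

Details: <chi, chi> = (1/|G|) sum_C |C| * |chi(C)|^2 = (1/8)[1*|3|^2 + 1*|3|^2 + 2*|-1|^2 + 2*|-1|^2 + 2*|-1|^2]
  = (1/8)[(9) + (9) + (2) + (2) + (2)] = 24/8 = 3.
A character is irreducible iff <chi, chi> = 1, so this representation is reducible.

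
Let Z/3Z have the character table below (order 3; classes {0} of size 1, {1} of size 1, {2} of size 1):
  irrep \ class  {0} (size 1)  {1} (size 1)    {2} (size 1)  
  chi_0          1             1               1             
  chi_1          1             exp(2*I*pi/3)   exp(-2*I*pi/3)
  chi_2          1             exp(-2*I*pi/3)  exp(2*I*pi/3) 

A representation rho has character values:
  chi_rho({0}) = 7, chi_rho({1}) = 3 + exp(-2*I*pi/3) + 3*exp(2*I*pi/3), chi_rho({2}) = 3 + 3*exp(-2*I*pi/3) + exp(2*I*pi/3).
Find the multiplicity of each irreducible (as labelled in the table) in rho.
Multiplicities: chi_0: 3, chi_1: 3, chi_2: 1.

Use <chi_rho, chi> = (1/|G|) sum_C |C| * chi_rho(C) * conj(chi(C)) with |G| = 3 for each irreducible chi in the table:
  <chi_rho, chi_0> = (1/3)[1*(7)*conj(1) + 1*(3 + exp(-2*I*pi/3) + 3*exp(2*I*pi/3))*conj(1) + 1*(3 + 3*exp(-2*I*pi/3) + exp(2*I*pi/3))*conj(1)]
      = (1/3)[(7) + (3 + exp(-2*I*pi/3) + 3*exp(2*I*pi/3)) + (3 + 3*exp(-2*I*pi/3) + exp(2*I*pi/3))] = 9/3 = 3
  <chi_rho, chi_1> = (1/3)[1*(7)*conj(1) + 1*(3 + exp(-2*I*pi/3) + 3*exp(2*I*pi/3))*conj(exp(2*I*pi/3)) + 1*(3 + 3*exp(-2*I*pi/3) + exp(2*I*pi/3))*conj(exp(-2*I*pi/3))]
      = (1/3)[(7) + (3 + 3*exp(-2*I*pi/3) + exp(2*I*pi/3)) + (3 + exp(-2*I*pi/3) + 3*exp(2*I*pi/3))] = 9/3 = 3
  <chi_rho, chi_2> = (1/3)[1*(7)*conj(1) + 1*(3 + exp(-2*I*pi/3) + 3*exp(2*I*pi/3))*conj(exp(-2*I*pi/3)) + 1*(3 + 3*exp(-2*I*pi/3) + exp(2*I*pi/3))*conj(exp(2*I*pi/3))]
      = (1/3)[(7) + (-2) + (-2)] = 3/3 = 1
(Exp terms are combined using exp(i*s)*conj(exp(i*t)) = exp(i*(s-t)), and sums of them are collapsed using the identity that for every m > 1 the m distinct m-th roots of unity sum to 0, e.g. 1 + exp(2*I*pi/3) + exp(-2*I*pi/3) = 0.)
Dimension check: dim(rho) = sum (mult * dim) = 3*1 + 3*1 + 1*1 = 7 = chi_rho(e) = 7.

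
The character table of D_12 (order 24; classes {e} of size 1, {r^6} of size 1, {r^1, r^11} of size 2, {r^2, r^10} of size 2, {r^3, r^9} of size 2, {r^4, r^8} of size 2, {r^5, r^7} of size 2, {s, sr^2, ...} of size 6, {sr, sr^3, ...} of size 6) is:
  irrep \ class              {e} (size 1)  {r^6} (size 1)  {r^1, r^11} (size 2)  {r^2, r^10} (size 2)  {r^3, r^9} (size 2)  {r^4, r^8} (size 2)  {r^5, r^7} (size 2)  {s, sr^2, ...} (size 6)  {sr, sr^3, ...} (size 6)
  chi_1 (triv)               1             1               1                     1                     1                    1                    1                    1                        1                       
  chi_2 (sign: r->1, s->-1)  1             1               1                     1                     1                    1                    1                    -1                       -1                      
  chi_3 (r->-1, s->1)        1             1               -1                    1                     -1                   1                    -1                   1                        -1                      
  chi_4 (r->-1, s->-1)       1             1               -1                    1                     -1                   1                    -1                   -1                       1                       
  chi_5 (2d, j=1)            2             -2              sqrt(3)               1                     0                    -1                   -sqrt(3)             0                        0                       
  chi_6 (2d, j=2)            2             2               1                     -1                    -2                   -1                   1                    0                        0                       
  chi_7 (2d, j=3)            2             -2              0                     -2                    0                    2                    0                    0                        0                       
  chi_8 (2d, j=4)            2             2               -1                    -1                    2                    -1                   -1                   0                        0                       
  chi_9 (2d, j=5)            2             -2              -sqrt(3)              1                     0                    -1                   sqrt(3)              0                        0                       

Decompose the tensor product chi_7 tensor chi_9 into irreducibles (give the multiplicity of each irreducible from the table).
chi_7 tensor chi_9 = chi_6 + chi_8 (all other irreducibles have multiplicity 0).

Solution. The character of a tensor product is the pointwise product (chi_7 * chi_9)(C) = chi_7(C) * chi_9(C):
  {e}: (2)*(2), {r^6}: (-2)*(-2), {r^1, r^11}: (0)*(-sqrt(3)), {r^2, r^10}: (-2)*(1), {r^3, r^9}: (0)*(0), {r^4, r^8}: (2)*(-1), {r^5, r^7}: (0)*(sqrt(3)), {s, sr^2, ...}: (0)*(0), {sr, sr^3, ...}: (0)*(0)
so (chi_7 * chi_9) takes values
  {e} -> 4, {r^6} -> 4, {r^1, r^11} -> 0, {r^2, r^10} -> -2, {r^3, r^9} -> 0, {r^4, r^8} -> -2, {r^5, r^7} -> 0, {s, sr^2, ...} -> 0, {sr, sr^3, ...} -> 0.
Now take the inner product of this character with each irreducible chi from the table, <chi_7*chi_9, chi> = (1/24) sum_C |C| (chi_7*chi_9)(C) conj(chi(C)):
  <chi_7*chi_9, chi_1> = (1/24)[1*(4)*conj(1) + 1*(4)*conj(1) + 2*(0)*conj(1) + 2*(-2)*conj(1) + 2*(0)*conj(1) + 2*(-2)*conj(1) + 2*(0)*conj(1) + 6*(0)*conj(1) + 6*(0)*conj(1)]
      = (1/24)[(4) + (4) + (0) + (-4) + (0) + (-4) + (0) + (0) + (0)] = 0/24 = 0
  <chi_7*chi_9, chi_2> = (1/24)[1*(4)*conj(1) + 1*(4)*conj(1) + 2*(0)*conj(1) + 2*(-2)*conj(1) + 2*(0)*conj(1) + 2*(-2)*conj(1) + 2*(0)*conj(1) + 6*(0)*conj(-1) + 6*(0)*conj(-1)]
      = (1/24)[(4) + (4) + (0) + (-4) + (0) + (-4) + (0) + (0) + (0)] = 0/24 = 0
  <chi_7*chi_9, chi_3> = (1/24)[1*(4)*conj(1) + 1*(4)*conj(1) + 2*(0)*conj(-1) + 2*(-2)*conj(1) + 2*(0)*conj(-1) + 2*(-2)*conj(1) + 2*(0)*conj(-1) + 6*(0)*conj(1) + 6*(0)*conj(-1)]
      = (1/24)[(4) + (4) + (0) + (-4) + (0) + (-4) + (0) + (0) + (0)] = 0/24 = 0
  <chi_7*chi_9, chi_4> = (1/24)[1*(4)*conj(1) + 1*(4)*conj(1) + 2*(0)*conj(-1) + 2*(-2)*conj(1) + 2*(0)*conj(-1) + 2*(-2)*conj(1) + 2*(0)*conj(-1) + 6*(0)*conj(-1) + 6*(0)*conj(1)]
      = (1/24)[(4) + (4) + (0) + (-4) + (0) + (-4) + (0) + (0) + (0)] = 0/24 = 0
  <chi_7*chi_9, chi_5> = (1/24)[1*(4)*conj(2) + 1*(4)*conj(-2) + 2*(0)*conj(sqrt(3)) + 2*(-2)*conj(1) + 2*(0)*conj(0) + 2*(-2)*conj(-1) + 2*(0)*conj(-sqrt(3)) + 6*(0)*conj(0) + 6*(0)*conj(0)]
      = (1/24)[(8) + (-8) + (0) + (-4) + (0) + (4) + (0) + (0) + (0)] = 0/24 = 0
  <chi_7*chi_9, chi_6> = (1/24)[1*(4)*conj(2) + 1*(4)*conj(2) + 2*(0)*conj(1) + 2*(-2)*conj(-1) + 2*(0)*conj(-2) + 2*(-2)*conj(-1) + 2*(0)*conj(1) + 6*(0)*conj(0) + 6*(0)*conj(0)]
      = (1/24)[(8) + (8) + (0) + (4) + (0) + (4) + (0) + (0) + (0)] = 24/24 = 1
  <chi_7*chi_9, chi_7> = (1/24)[1*(4)*conj(2) + 1*(4)*conj(-2) + 2*(0)*conj(0) + 2*(-2)*conj(-2) + 2*(0)*conj(0) + 2*(-2)*conj(2) + 2*(0)*conj(0) + 6*(0)*conj(0) + 6*(0)*conj(0)]
      = (1/24)[(8) + (-8) + (0) + (8) + (0) + (-8) + (0) + (0) + (0)] = 0/24 = 0
  <chi_7*chi_9, chi_8> = (1/24)[1*(4)*conj(2) + 1*(4)*conj(2) + 2*(0)*conj(-1) + 2*(-2)*conj(-1) + 2*(0)*conj(2) + 2*(-2)*conj(-1) + 2*(0)*conj(-1) + 6*(0)*conj(0) + 6*(0)*conj(0)]
      = (1/24)[(8) + (8) + (0) + (4) + (0) + (4) + (0) + (0) + (0)] = 24/24 = 1
  <chi_7*chi_9, chi_9> = (1/24)[1*(4)*conj(2) + 1*(4)*conj(-2) + 2*(0)*conj(-sqrt(3)) + 2*(-2)*conj(1) + 2*(0)*conj(0) + 2*(-2)*conj(-1) + 2*(0)*conj(sqrt(3)) + 6*(0)*conj(0) + 6*(0)*conj(0)]
      = (1/24)[(8) + (-8) + (0) + (-4) + (0) + (4) + (0) + (0) + (0)] = 0/24 = 0
Hence the multiplicities are chi_6: 1, chi_8: 1. Dimension check: dim(chi_7)*dim(chi_9) = 2*2 = 4 and sum (mult * dim) = 1*2 + 1*2 = 4.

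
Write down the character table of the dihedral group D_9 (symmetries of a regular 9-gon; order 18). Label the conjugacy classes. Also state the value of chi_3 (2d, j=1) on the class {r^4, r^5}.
Conjugacy classes: {e} of size 1, {r^1, r^8} of size 2, {r^2, r^7} of size 2, {r^3, r^6} of size 2, {r^4, r^5} of size 2, {s, sr, ..., sr^8} of size 9.
Character table:
  irrep \ class              {e} (size 1)  {r^1, r^8} (size 2)  {r^2, r^7} (size 2)  {r^3, r^6} (size 2)  {r^4, r^5} (size 2)  {s, sr, ..., sr^8} (size 9)
  chi_1 (triv)               1             1                    1                    1                    1                    1                          
  chi_2 (sign: r->1, s->-1)  1             1                    1                    1                    1                    -1                         
  chi_3 (2d, j=1)            2             2*cos(2*pi/9)        2*cos(4*pi/9)        -1                   -2*cos(pi/9)         0                          
  chi_4 (2d, j=2)            2             2*cos(4*pi/9)        -2*cos(pi/9)         -1                   2*cos(2*pi/9)        0                          
  chi_5 (2d, j=3)            2             -1                   -1                   2                    -1                   0                          
  chi_6 (2d, j=4)            2             -2*cos(pi/9)         2*cos(2*pi/9)        -1                   2*cos(4*pi/9)        0                          

Spot check: chi_3 (2d, j=1) on {r^4, r^5} = -2*cos(pi/9).

Details: D_9 has order 2*9 = 18 with 6 conjugacy classes, hence 6 irreducibles. Sum of squared dims 1 + 1 + 4 + 4 + 4 + 4 = 18 = |G|. Linear characters come from the abelianisation; the 2-dimensional irreps have character r^k -> 2*cos(2*pi*j*k/9), reflections -> 0.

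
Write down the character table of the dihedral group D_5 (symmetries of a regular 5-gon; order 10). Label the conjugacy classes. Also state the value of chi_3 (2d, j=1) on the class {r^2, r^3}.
Conjugacy classes: {e} of size 1, {r^1, r^4} of size 2, {r^2, r^3} of size 2, {s, sr, ..., sr^4} of size 5.
Character table:
  irrep \ class              {e} (size 1)  {r^1, r^4} (size 2)  {r^2, r^3} (size 2)  {s, sr, ..., sr^4} (size 5)
  chi_1 (triv)               1             1                    1                    1                          
  chi_2 (sign: r->1, s->-1)  1             1                    1                    -1                         
  chi_3 (2d, j=1)            2             -1/2 + sqrt(5)/2     -sqrt(5)/2 - 1/2     0                          
  chi_4 (2d, j=2)            2             -sqrt(5)/2 - 1/2     -1/2 + sqrt(5)/2     0                          

Spot check: chi_3 (2d, j=1) on {r^2, r^3} = -sqrt(5)/2 - 1/2.

Details: D_5 has order 2*5 = 10 with 4 conjugacy classes, hence 4 irreducibles. Sum of squared dims 1 + 1 + 4 + 4 = 10 = |G|. Linear characters come from the abelianisation; the 2-dimensional irreps have character r^k -> 2*cos(2*pi*j*k/5), reflections -> 0.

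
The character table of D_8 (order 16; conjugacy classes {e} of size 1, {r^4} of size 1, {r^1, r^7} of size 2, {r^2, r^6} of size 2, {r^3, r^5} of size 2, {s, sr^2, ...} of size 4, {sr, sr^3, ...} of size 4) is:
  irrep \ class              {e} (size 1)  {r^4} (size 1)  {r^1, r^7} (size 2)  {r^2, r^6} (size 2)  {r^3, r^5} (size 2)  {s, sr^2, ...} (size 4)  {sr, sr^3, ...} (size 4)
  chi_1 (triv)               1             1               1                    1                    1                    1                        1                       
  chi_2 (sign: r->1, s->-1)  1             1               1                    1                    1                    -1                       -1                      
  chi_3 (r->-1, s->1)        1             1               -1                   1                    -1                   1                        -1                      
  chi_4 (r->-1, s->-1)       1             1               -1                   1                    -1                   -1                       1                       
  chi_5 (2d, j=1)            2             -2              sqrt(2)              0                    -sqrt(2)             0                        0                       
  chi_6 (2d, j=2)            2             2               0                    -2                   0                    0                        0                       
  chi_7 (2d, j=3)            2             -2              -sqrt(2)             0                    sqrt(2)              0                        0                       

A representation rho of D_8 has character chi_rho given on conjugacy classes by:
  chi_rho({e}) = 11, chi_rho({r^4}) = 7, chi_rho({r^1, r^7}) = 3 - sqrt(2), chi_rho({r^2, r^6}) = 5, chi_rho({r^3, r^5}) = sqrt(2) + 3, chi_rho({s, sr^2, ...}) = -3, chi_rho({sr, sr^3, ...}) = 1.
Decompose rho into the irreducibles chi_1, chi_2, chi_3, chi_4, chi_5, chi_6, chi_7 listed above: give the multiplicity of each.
Multiplicities: chi_1: 2, chi_2: 3, chi_3: 0, chi_4: 2, chi_5: 0, chi_6: 1, chi_7: 1.

Why: Use <chi_rho, chi> = (1/|G|) sum_C |C| * chi_rho(C) * conj(chi(C)) with |G| = 16 for each irreducible chi in the table:
  <chi_rho, chi_1> = (1/16)[1*(11)*conj(1) + 1*(7)*conj(1) + 2*(3 - sqrt(2))*conj(1) + 2*(5)*conj(1) + 2*(sqrt(2) + 3)*conj(1) + 4*(-3)*conj(1) + 4*(1)*conj(1)]
      = (1/16)[(11) + (7) + (6 - 2*sqrt(2)) + (10) + (2*sqrt(2) + 6) + (-12) + (4)] = 32/16 = 2
  <chi_rho, chi_2> = (1/16)[1*(11)*conj(1) + 1*(7)*conj(1) + 2*(3 - sqrt(2))*conj(1) + 2*(5)*conj(1) + 2*(sqrt(2) + 3)*conj(1) + 4*(-3)*conj(-1) + 4*(1)*conj(-1)]
      = (1/16)[(11) + (7) + (6 - 2*sqrt(2)) + (10) + (2*sqrt(2) + 6) + (12) + (-4)] = 48/16 = 3
  <chi_rho, chi_3> = (1/16)[1*(11)*conj(1) + 1*(7)*conj(1) + 2*(3 - sqrt(2))*conj(-1) + 2*(5)*conj(1) + 2*(sqrt(2) + 3)*conj(-1) + 4*(-3)*conj(1) + 4*(1)*conj(-1)]
      = (1/16)[(11) + (7) + (-6 + 2*sqrt(2)) + (10) + (-6 - 2*sqrt(2)) + (-12) + (-4)] = 0/16 = 0
  <chi_rho, chi_4> = (1/16)[1*(11)*conj(1) + 1*(7)*conj(1) + 2*(3 - sqrt(2))*conj(-1) + 2*(5)*conj(1) + 2*(sqrt(2) + 3)*conj(-1) + 4*(-3)*conj(-1) + 4*(1)*conj(1)]
      = (1/16)[(11) + (7) + (-6 + 2*sqrt(2)) + (10) + (-6 - 2*sqrt(2)) + (12) + (4)] = 32/16 = 2
  <chi_rho, chi_5> = (1/16)[1*(11)*conj(2) + 1*(7)*conj(-2) + 2*(3 - sqrt(2))*conj(sqrt(2)) + 2*(5)*conj(0) + 2*(sqrt(2) + 3)*conj(-sqrt(2)) + 4*(-3)*conj(0) + 4*(1)*conj(0)]
      = (1/16)[(22) + (-14) + (-4 + 6*sqrt(2)) + (0) + (-6*sqrt(2) - 4) + (0) + (0)] = 0/16 = 0
  <chi_rho, chi_6> = (1/16)[1*(11)*conj(2) + 1*(7)*conj(2) + 2*(3 - sqrt(2))*conj(0) + 2*(5)*conj(-2) + 2*(sqrt(2) + 3)*conj(0) + 4*(-3)*conj(0) + 4*(1)*conj(0)]
      = (1/16)[(22) + (14) + (0) + (-20) + (0) + (0) + (0)] = 16/16 = 1
  <chi_rho, chi_7> = (1/16)[1*(11)*conj(2) + 1*(7)*conj(-2) + 2*(3 - sqrt(2))*conj(-sqrt(2)) + 2*(5)*conj(0) + 2*(sqrt(2) + 3)*conj(sqrt(2)) + 4*(-3)*conj(0) + 4*(1)*conj(0)]
      = (1/16)[(22) + (-14) + (4 - 6*sqrt(2)) + (0) + (4 + 6*sqrt(2)) + (0) + (0)] = 16/16 = 1
Dimension check: dim(rho) = sum (mult * dim) = 2*1 + 3*1 + 0*1 + 2*1 + 0*2 + 1*2 + 1*2 = 11 = chi_rho(e) = 11.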